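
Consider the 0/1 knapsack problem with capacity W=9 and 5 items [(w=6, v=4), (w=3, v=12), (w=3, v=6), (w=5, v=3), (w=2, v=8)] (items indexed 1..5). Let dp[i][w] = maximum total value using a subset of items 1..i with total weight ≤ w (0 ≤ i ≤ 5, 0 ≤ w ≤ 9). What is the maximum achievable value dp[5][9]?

26

i\w   0   1   2   3   4   5   6   7   8   9
  0   0   0   0   0   0   0   0   0   0   0
  1   0   0   0   0   0   0   4   4   4   4
  2   0   0   0  12  12  12  12  12  12  16
  3   0   0   0  12  12  12  18  18  18  18
  4   0   0   0  12  12  12  18  18  18  18
  5   0   0   8  12  12  20  20  20  26  26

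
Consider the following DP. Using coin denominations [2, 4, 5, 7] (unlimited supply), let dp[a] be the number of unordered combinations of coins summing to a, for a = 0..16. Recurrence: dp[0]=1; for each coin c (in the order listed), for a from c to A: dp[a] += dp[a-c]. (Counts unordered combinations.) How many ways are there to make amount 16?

after  coin     0     1     2     3     4     5     6     7     8     9    10    11    12    13    14    15    16
          2     1     0     1     0     1     0     1     0     1     0     1     0     1     0     1     0     1
          4     1     0     1     0     2     0     2     0     3     0     3     0     4     0     4     0     5
          5     1     0     1     0     2     1     2     1     3     2     4     2     5     3     6     4     7
          7     1     0     1     0     2     1     2     2     3     3     4     4     6     5     8     7    10

10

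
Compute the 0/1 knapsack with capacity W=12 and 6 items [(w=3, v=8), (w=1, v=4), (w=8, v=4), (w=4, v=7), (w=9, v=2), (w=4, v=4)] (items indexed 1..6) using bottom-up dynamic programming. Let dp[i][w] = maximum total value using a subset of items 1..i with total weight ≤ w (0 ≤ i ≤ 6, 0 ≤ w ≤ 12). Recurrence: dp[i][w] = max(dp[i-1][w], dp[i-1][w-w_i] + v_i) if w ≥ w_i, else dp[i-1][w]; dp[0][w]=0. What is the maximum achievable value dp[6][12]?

23

i\w   0   1   2   3   4   5   6   7   8   9  10  11  12
  0   0   0   0   0   0   0   0   0   0   0   0   0   0
  1   0   0   0   8   8   8   8   8   8   8   8   8   8
  2   0   4   4   8  12  12  12  12  12  12  12  12  12
  3   0   4   4   8  12  12  12  12  12  12  12  12  16
  4   0   4   4   8  12  12  12  15  19  19  19  19  19
  5   0   4   4   8  12  12  12  15  19  19  19  19  19
  6   0   4   4   8  12  12  12  15  19  19  19  19  23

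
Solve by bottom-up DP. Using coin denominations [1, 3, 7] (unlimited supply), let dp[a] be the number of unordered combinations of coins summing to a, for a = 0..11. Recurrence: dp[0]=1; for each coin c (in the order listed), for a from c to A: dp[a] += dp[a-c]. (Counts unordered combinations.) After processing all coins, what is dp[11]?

6

after  coin     0     1     2     3     4     5     6     7     8     9    10    11
          1     1     1     1     1     1     1     1     1     1     1     1     1
          3     1     1     1     2     2     2     3     3     3     4     4     4
          7     1     1     1     2     2     2     3     4     4     5     6     6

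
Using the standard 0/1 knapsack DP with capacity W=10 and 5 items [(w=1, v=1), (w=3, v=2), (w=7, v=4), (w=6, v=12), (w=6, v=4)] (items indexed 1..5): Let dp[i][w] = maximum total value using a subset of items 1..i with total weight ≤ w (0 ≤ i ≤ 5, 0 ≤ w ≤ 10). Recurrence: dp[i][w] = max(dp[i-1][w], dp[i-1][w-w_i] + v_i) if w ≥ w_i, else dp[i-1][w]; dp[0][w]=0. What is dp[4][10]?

i\w   0   1   2   3   4   5   6   7   8   9  10
  0   0   0   0   0   0   0   0   0   0   0   0
  1   0   1   1   1   1   1   1   1   1   1   1
  2   0   1   1   2   3   3   3   3   3   3   3
  3   0   1   1   2   3   3   3   4   5   5   6
  4   0   1   1   2   3   3  12  13  13  14  15
  5   0   1   1   2   3   3  12  13  13  14  15

15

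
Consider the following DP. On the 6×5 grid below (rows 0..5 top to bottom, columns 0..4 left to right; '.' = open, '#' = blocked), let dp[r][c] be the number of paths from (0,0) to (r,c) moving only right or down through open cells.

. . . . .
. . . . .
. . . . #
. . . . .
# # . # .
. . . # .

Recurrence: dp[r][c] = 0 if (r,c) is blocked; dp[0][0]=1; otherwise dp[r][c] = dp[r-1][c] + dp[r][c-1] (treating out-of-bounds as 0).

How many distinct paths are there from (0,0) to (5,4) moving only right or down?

20

r\c   0   1   2   3   4
  0   1   1   1   1   1
  1   1   2   3   4   5
  2   1   3   6  10   0
  3   1   4  10  20  20
  4   0   0  10   0  20
  5   0   0  10   0  20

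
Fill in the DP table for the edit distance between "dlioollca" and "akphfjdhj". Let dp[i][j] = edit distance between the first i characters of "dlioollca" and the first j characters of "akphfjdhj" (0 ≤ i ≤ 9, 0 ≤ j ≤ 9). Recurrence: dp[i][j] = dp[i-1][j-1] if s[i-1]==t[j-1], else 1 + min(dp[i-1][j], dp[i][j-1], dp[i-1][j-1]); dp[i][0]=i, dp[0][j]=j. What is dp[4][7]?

   ''  a  k  p  h  f  j  d  h  j
''  0  1  2  3  4  5  6  7  8  9
 d  1  1  2  3  4  5  6  6  7  8
 l  2  2  2  3  4  5  6  7  7  8
 i  3  3  3  3  4  5  6  7  8  8
 o  4  4  4  4  4  5  6  7  8  9
 o  5  5  5  5  5  5  6  7  8  9
 l  6  6  6  6  6  6  6  7  8  9
 l  7  7  7  7  7  7  7  7  8  9
 c  8  8  8  8  8  8  8  8  8  9
 a  9  8  9  9  9  9  9  9  9  9

7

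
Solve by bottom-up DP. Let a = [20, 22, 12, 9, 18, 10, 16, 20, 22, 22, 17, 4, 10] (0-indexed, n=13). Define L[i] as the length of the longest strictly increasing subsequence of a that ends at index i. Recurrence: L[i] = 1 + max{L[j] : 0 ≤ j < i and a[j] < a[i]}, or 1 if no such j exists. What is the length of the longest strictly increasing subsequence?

   i    0    1    2    3    4    5    6    7    8    9   10   11   12
a[i]   20   22   12    9   18   10   16   20   22   22   17    4   10
L[i]    1    2    1    1    2    2    3    4    5    5    4    1    2

5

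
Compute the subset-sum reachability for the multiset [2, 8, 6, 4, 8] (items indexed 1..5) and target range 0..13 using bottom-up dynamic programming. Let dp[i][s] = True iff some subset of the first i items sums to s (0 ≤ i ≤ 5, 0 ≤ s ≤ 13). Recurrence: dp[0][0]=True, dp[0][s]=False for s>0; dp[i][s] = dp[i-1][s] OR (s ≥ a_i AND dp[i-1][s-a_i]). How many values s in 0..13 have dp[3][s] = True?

5

i\s   0   1   2   3   4   5   6   7   8   9  10  11  12  13
  0   T   F   F   F   F   F   F   F   F   F   F   F   F   F
  1   T   F   T   F   F   F   F   F   F   F   F   F   F   F
  2   T   F   T   F   F   F   F   F   T   F   T   F   F   F
  3   T   F   T   F   F   F   T   F   T   F   T   F   F   F
  4   T   F   T   F   T   F   T   F   T   F   T   F   T   F
  5   T   F   T   F   T   F   T   F   T   F   T   F   T   F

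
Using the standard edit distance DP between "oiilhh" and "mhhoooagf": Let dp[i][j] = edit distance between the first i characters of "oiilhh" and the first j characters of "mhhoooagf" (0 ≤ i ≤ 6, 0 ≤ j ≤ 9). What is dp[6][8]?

   ''  m  h  h  o  o  o  a  g  f
''  0  1  2  3  4  5  6  7  8  9
 o  1  1  2  3  3  4  5  6  7  8
 i  2  2  2  3  4  4  5  6  7  8
 i  3  3  3  3  4  5  5  6  7  8
 l  4  4  4  4  4  5  6  6  7  8
 h  5  5  4  4  5  5  6  7  7  8
 h  6  6  5  4  5  6  6  7  8  8

8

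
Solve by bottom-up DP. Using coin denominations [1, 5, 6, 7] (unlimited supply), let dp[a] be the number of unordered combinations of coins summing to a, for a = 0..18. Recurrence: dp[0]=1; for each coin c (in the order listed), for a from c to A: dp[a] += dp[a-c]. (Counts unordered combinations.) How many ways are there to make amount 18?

16

after  coin     0     1     2     3     4     5     6     7     8     9    10    11    12    13    14    15    16    17    18
          1     1     1     1     1     1     1     1     1     1     1     1     1     1     1     1     1     1     1     1
          5     1     1     1     1     1     2     2     2     2     2     3     3     3     3     3     4     4     4     4
          6     1     1     1     1     1     2     3     3     3     3     4     5     6     6     6     7     8     9    10
          7     1     1     1     1     1     2     3     4     4     4     5     6     8     9    10    11    12    14    16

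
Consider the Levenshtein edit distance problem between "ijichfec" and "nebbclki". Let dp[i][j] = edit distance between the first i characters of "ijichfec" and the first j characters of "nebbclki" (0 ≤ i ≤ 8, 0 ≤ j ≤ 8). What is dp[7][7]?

7

   ''  n  e  b  b  c  l  k  i
''  0  1  2  3  4  5  6  7  8
 i  1  1  2  3  4  5  6  7  7
 j  2  2  2  3  4  5  6  7  8
 i  3  3  3  3  4  5  6  7  7
 c  4  4  4  4  4  4  5  6  7
 h  5  5  5  5  5  5  5  6  7
 f  6  6  6  6  6  6  6  6  7
 e  7  7  6  7  7  7  7  7  7
 c  8  8  7  7  8  7  8  8  8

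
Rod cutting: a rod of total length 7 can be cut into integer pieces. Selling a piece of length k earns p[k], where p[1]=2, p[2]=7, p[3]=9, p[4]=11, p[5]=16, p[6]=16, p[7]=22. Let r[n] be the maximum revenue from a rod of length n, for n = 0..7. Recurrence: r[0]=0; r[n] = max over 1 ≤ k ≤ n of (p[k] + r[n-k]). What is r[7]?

23

   n    0    1    2    3    4    5    6    7
r[n]    0    2    7    9   14   16   21   23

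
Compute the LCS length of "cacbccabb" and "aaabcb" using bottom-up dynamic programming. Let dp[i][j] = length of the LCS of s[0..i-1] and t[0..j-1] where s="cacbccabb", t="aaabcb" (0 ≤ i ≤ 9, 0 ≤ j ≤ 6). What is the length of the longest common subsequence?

   ''  a  a  a  b  c  b
''  0  0  0  0  0  0  0
 c  0  0  0  0  0  1  1
 a  0  1  1  1  1  1  1
 c  0  1  1  1  1  2  2
 b  0  1  1  1  2  2  3
 c  0  1  1  1  2  3  3
 c  0  1  1  1  2  3  3
 a  0  1  2  2  2  3  3
 b  0  1  2  2  3  3  4
 b  0  1  2  2  3  3  4

4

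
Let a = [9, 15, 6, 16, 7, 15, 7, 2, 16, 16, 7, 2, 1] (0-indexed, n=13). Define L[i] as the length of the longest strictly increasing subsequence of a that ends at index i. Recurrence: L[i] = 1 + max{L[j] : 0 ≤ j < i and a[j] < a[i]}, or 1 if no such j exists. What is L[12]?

   i    0    1    2    3    4    5    6    7    8    9   10   11   12
a[i]    9   15    6   16    7   15    7    2   16   16    7    2    1
L[i]    1    2    1    3    2    3    2    1    4    4    2    1    1

1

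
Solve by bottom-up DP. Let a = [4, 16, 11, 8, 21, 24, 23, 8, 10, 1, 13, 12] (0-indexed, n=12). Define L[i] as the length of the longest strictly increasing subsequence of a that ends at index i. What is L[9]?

1

   i    0    1    2    3    4    5    6    7    8    9   10   11
a[i]    4   16   11    8   21   24   23    8   10    1   13   12
L[i]    1    2    2    2    3    4    4    2    3    1    4    4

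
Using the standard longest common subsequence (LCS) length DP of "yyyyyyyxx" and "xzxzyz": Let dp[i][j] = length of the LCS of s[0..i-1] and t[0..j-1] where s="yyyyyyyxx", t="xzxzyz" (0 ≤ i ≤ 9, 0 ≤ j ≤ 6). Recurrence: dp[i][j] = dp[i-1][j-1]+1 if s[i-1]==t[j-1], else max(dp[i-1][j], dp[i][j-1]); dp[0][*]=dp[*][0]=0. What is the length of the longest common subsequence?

2

   ''  x  z  x  z  y  z
''  0  0  0  0  0  0  0
 y  0  0  0  0  0  1  1
 y  0  0  0  0  0  1  1
 y  0  0  0  0  0  1  1
 y  0  0  0  0  0  1  1
 y  0  0  0  0  0  1  1
 y  0  0  0  0  0  1  1
 y  0  0  0  0  0  1  1
 x  0  1  1  1  1  1  1
 x  0  1  1  2  2  2  2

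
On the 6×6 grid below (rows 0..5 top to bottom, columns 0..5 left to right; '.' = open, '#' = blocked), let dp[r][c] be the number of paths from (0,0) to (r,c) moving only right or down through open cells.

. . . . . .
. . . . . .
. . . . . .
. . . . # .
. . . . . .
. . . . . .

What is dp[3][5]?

21

r\c   0   1   2   3   4   5
  0   1   1   1   1   1   1
  1   1   2   3   4   5   6
  2   1   3   6  10  15  21
  3   1   4  10  20   0  21
  4   1   5  15  35  35  56
  5   1   6  21  56  91 147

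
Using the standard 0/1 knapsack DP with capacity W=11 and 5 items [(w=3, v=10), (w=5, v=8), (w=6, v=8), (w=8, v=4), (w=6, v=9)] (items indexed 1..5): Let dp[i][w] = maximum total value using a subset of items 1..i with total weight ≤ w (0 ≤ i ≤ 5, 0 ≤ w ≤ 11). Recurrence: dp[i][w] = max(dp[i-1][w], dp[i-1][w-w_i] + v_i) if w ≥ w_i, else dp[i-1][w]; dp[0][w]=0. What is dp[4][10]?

i\w   0   1   2   3   4   5   6   7   8   9  10  11
  0   0   0   0   0   0   0   0   0   0   0   0   0
  1   0   0   0  10  10  10  10  10  10  10  10  10
  2   0   0   0  10  10  10  10  10  18  18  18  18
  3   0   0   0  10  10  10  10  10  18  18  18  18
  4   0   0   0  10  10  10  10  10  18  18  18  18
  5   0   0   0  10  10  10  10  10  18  19  19  19

18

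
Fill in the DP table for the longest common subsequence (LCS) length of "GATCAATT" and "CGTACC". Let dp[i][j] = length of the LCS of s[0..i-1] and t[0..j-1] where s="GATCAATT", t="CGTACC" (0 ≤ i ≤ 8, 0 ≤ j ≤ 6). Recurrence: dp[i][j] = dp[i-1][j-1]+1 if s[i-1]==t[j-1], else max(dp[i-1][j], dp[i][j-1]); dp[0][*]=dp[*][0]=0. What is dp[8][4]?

   ''  C  G  T  A  C  C
''  0  0  0  0  0  0  0
 G  0  0  1  1  1  1  1
 A  0  0  1  1  2  2  2
 T  0  0  1  2  2  2  2
 C  0  1  1  2  2  3  3
 A  0  1  1  2  3  3  3
 A  0  1  1  2  3  3  3
 T  0  1  1  2  3  3  3
 T  0  1  1  2  3  3  3

3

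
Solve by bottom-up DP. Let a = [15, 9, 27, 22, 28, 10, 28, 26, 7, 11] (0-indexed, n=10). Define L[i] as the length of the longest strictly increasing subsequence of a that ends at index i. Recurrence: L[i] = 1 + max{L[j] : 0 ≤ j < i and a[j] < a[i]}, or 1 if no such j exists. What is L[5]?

2

   i    0    1    2    3    4    5    6    7    8    9
a[i]   15    9   27   22   28   10   28   26    7   11
L[i]    1    1    2    2    3    2    3    3    1    3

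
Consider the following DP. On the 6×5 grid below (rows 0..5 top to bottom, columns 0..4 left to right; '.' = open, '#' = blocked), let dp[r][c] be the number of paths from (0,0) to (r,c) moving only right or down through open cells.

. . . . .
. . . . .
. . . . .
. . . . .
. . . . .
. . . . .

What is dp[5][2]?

r\c   0   1   2   3   4
  0   1   1   1   1   1
  1   1   2   3   4   5
  2   1   3   6  10  15
  3   1   4  10  20  35
  4   1   5  15  35  70
  5   1   6  21  56 126

21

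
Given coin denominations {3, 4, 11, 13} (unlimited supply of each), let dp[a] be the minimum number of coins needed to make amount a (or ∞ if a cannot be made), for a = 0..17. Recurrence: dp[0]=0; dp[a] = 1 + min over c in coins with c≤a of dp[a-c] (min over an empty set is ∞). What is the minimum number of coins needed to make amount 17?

2

 a  0  1  2  3  4  5  6  7  8  9 10 11 12 13 14 15 16 17
dp  0  -  -  1  1  -  2  2  2  3  3  1  3  1  2  2  2  2
(- denotes ∞ / unreachable)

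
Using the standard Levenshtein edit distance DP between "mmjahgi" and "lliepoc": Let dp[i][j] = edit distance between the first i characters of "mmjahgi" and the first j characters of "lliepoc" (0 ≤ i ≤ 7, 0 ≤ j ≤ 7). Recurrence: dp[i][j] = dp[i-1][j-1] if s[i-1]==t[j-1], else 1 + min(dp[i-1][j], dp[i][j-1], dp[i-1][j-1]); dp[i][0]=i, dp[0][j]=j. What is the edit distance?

   ''  l  l  i  e  p  o  c
''  0  1  2  3  4  5  6  7
 m  1  1  2  3  4  5  6  7
 m  2  2  2  3  4  5  6  7
 j  3  3  3  3  4  5  6  7
 a  4  4  4  4  4  5  6  7
 h  5  5  5  5  5  5  6  7
 g  6  6  6  6  6  6  6  7
 i  7  7  7  6  7  7  7  7

7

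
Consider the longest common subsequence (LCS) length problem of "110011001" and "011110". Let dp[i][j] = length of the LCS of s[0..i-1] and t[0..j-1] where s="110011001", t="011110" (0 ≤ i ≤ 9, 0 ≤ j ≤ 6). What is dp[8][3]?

3

   ''  0  1  1  1  1  0
''  0  0  0  0  0  0  0
 1  0  0  1  1  1  1  1
 1  0  0  1  2  2  2  2
 0  0  1  1  2  2  2  3
 0  0  1  1  2  2  2  3
 1  0  1  2  2  3  3  3
 1  0  1  2  3  3  4  4
 0  0  1  2  3  3  4  5
 0  0  1  2  3  3  4  5
 1  0  1  2  3  4  4  5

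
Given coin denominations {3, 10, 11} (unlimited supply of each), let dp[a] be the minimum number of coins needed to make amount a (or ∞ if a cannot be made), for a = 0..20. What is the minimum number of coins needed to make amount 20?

2

 a  0  1  2  3  4  5  6  7  8  9 10 11 12 13 14 15 16 17 18 19 20
dp  0  -  -  1  -  -  2  -  -  3  1  1  4  2  2  5  3  3  6  4  2
(- denotes ∞ / unreachable)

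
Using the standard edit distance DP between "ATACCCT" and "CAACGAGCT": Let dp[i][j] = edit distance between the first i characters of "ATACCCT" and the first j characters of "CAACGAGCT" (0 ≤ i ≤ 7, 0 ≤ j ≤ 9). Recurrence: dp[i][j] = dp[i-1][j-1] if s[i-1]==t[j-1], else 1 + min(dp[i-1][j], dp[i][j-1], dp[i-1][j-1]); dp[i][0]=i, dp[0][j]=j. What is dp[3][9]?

7

   ''  C  A  A  C  G  A  G  C  T
''  0  1  2  3  4  5  6  7  8  9
 A  1  1  1  2  3  4  5  6  7  8
 T  2  2  2  2  3  4  5  6  7  7
 A  3  3  2  2  3  4  4  5  6  7
 C  4  3  3  3  2  3  4  5  5  6
 C  5  4  4  4  3  3  4  5  5  6
 C  6  5  5  5  4  4  4  5  5  6
 T  7  6  6  6  5  5  5  5  6  5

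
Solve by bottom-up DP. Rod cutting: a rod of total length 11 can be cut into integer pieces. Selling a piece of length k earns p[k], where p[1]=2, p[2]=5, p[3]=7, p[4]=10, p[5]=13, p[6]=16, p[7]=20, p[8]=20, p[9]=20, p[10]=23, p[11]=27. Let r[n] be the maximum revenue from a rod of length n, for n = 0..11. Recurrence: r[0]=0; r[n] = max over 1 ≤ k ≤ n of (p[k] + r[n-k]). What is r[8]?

22

   n    0    1    2    3    4    5    6    7    8    9   10   11
r[n]    0    2    5    7   10   13   16   20   22   25   27   30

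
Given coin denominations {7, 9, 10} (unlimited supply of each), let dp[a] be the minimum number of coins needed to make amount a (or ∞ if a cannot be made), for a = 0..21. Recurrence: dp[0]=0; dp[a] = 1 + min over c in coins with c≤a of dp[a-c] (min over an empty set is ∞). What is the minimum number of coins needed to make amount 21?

 a  0  1  2  3  4  5  6  7  8  9 10 11 12 13 14 15 16 17 18 19 20 21
dp  0  -  -  -  -  -  -  1  -  1  1  -  -  -  2  -  2  2  2  2  2  3
(- denotes ∞ / unreachable)

3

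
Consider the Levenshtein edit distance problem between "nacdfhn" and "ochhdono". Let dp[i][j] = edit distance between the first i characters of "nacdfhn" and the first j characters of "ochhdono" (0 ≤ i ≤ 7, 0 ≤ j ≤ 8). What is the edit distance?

   ''  o  c  h  h  d  o  n  o
''  0  1  2  3  4  5  6  7  8
 n  1  1  2  3  4  5  6  6  7
 a  2  2  2  3  4  5  6  7  7
 c  3  3  2  3  4  5  6  7  8
 d  4  4  3  3  4  4  5  6  7
 f  5  5  4  4  4  5  5  6  7
 h  6  6  5  4  4  5  6  6  7
 n  7  7  6  5  5  5  6  6  7

7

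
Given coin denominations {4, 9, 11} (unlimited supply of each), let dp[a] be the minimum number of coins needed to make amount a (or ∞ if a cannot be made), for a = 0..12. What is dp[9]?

 a  0  1  2  3  4  5  6  7  8  9 10 11 12
dp  0  -  -  -  1  -  -  -  2  1  -  1  3
(- denotes ∞ / unreachable)

1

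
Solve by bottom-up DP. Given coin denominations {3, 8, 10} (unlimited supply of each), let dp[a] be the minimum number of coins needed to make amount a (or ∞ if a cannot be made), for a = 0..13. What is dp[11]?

2

 a  0  1  2  3  4  5  6  7  8  9 10 11 12 13
dp  0  -  -  1  -  -  2  -  1  3  1  2  4  2
(- denotes ∞ / unreachable)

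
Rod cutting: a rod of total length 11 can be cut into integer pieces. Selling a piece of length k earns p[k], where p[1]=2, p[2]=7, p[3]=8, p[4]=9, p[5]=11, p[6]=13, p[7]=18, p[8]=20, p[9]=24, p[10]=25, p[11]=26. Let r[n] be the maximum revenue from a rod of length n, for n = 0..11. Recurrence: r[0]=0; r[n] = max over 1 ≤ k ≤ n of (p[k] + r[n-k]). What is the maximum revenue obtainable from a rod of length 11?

37

   n    0    1    2    3    4    5    6    7    8    9   10   11
r[n]    0    2    7    9   14   16   21   23   28   30   35   37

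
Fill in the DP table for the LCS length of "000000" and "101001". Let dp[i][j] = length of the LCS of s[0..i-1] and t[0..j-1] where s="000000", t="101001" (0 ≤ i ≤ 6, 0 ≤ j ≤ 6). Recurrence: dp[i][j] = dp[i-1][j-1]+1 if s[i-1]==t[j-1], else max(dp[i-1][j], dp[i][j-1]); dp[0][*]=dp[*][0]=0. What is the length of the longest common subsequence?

   ''  1  0  1  0  0  1
''  0  0  0  0  0  0  0
 0  0  0  1  1  1  1  1
 0  0  0  1  1  2  2  2
 0  0  0  1  1  2  3  3
 0  0  0  1  1  2  3  3
 0  0  0  1  1  2  3  3
 0  0  0  1  1  2  3  3

3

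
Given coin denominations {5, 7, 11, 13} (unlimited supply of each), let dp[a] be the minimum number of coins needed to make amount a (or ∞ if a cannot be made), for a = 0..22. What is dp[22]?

 a  0  1  2  3  4  5  6  7  8  9 10 11 12 13 14 15 16 17 18 19 20 21 22
dp  0  -  -  -  -  1  -  1  -  -  2  1  2  1  2  3  2  3  2  3  2  3  2
(- denotes ∞ / unreachable)

2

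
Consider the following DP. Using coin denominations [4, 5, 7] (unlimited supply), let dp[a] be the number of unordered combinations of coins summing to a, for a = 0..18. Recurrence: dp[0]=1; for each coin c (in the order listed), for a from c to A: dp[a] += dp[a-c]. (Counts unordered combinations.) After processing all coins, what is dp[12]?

2

after  coin     0     1     2     3     4     5     6     7     8     9    10    11    12    13    14    15    16    17    18
          4     1     0     0     0     1     0     0     0     1     0     0     0     1     0     0     0     1     0     0
          5     1     0     0     0     1     1     0     0     1     1     1     0     1     1     1     1     1     1     1
          7     1     0     0     0     1     1     0     1     1     1     1     1     2     1     2     2     2     2     2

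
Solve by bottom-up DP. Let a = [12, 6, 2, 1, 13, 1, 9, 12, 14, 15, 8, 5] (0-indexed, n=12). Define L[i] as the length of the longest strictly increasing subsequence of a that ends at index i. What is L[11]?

   i    0    1    2    3    4    5    6    7    8    9   10   11
a[i]   12    6    2    1   13    1    9   12   14   15    8    5
L[i]    1    1    1    1    2    1    2    3    4    5    2    2

2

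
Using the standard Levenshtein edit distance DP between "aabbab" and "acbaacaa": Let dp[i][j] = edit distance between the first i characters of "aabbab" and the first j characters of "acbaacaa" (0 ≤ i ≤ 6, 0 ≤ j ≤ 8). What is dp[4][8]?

   ''  a  c  b  a  a  c  a  a
''  0  1  2  3  4  5  6  7  8
 a  1  0  1  2  3  4  5  6  7
 a  2  1  1  2  2  3  4  5  6
 b  3  2  2  1  2  3  4  5  6
 b  4  3  3  2  2  3  4  5  6
 a  5  4  4  3  2  2  3  4  5
 b  6  5  5  4  3  3  3  4  5

6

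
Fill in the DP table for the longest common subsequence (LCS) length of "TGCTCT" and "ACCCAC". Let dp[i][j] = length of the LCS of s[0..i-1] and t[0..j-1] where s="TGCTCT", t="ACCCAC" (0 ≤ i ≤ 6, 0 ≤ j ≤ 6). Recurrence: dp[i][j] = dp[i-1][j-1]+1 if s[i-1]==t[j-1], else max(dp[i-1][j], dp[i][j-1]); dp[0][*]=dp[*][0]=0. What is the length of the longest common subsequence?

   ''  A  C  C  C  A  C
''  0  0  0  0  0  0  0
 T  0  0  0  0  0  0  0
 G  0  0  0  0  0  0  0
 C  0  0  1  1  1  1  1
 T  0  0  1  1  1  1  1
 C  0  0  1  2  2  2  2
 T  0  0  1  2  2  2  2

2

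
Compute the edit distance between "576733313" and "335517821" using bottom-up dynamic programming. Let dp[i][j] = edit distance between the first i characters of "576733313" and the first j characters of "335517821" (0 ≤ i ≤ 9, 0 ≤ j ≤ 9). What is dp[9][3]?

7

   ''  3  3  5  5  1  7  8  2  1
''  0  1  2  3  4  5  6  7  8  9
 5  1  1  2  2  3  4  5  6  7  8
 7  2  2  2  3  3  4  4  5  6  7
 6  3  3  3  3  4  4  5  5  6  7
 7  4  4  4  4  4  5  4  5  6  7
 3  5  4  4  5  5  5  5  5  6  7
 3  6  5  4  5  6  6  6  6  6  7
 3  7  6  5  5  6  7  7  7  7  7
 1  8  7  6  6  6  6  7  8  8  7
 3  9  8  7  7  7  7  7  8  9  8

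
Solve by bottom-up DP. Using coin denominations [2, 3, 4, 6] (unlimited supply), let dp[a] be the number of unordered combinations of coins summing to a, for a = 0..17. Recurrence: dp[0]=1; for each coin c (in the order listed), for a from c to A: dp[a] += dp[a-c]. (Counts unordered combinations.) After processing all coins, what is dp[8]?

after  coin     0     1     2     3     4     5     6     7     8     9    10    11    12    13    14    15    16    17
          2     1     0     1     0     1     0     1     0     1     0     1     0     1     0     1     0     1     0
          3     1     0     1     1     1     1     2     1     2     2     2     2     3     2     3     3     3     3
          4     1     0     1     1     2     1     3     2     4     3     5     4     7     5     8     7    10     8
          6     1     0     1     1     2     1     4     2     5     4     7     5    11     7    13    11    17    13

5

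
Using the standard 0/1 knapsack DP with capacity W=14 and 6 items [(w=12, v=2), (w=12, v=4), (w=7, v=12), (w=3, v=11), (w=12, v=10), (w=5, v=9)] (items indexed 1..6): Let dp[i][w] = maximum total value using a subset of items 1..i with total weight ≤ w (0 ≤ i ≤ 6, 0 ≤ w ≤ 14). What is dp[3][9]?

12

i\w   0   1   2   3   4   5   6   7   8   9  10  11  12  13  14
  0   0   0   0   0   0   0   0   0   0   0   0   0   0   0   0
  1   0   0   0   0   0   0   0   0   0   0   0   0   2   2   2
  2   0   0   0   0   0   0   0   0   0   0   0   0   4   4   4
  3   0   0   0   0   0   0   0  12  12  12  12  12  12  12  12
  4   0   0   0  11  11  11  11  12  12  12  23  23  23  23  23
  5   0   0   0  11  11  11  11  12  12  12  23  23  23  23  23
  6   0   0   0  11  11  11  11  12  20  20  23  23  23  23  23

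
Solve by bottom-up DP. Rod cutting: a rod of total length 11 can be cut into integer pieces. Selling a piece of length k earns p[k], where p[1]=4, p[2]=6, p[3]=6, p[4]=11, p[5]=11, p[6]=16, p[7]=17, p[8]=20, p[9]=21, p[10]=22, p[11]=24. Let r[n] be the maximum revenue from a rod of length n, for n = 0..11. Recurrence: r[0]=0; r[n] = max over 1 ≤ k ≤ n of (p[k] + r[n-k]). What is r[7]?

   n    0    1    2    3    4    5    6    7    8    9   10   11
r[n]    0    4    8   12   16   20   24   28   32   36   40   44

28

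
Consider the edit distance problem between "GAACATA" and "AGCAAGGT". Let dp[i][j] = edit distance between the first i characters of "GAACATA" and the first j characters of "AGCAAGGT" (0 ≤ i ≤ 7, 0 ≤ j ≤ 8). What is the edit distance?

   ''  A  G  C  A  A  G  G  T
''  0  1  2  3  4  5  6  7  8
 G  1  1  1  2  3  4  5  6  7
 A  2  1  2  2  2  3  4  5  6
 A  3  2  2  3  2  2  3  4  5
 C  4  3  3  2  3  3  3  4  5
 A  5  4  4  3  2  3  4  4  5
 T  6  5  5  4  3  3  4  5  4
 A  7  6  6  5  4  3  4  5  5

5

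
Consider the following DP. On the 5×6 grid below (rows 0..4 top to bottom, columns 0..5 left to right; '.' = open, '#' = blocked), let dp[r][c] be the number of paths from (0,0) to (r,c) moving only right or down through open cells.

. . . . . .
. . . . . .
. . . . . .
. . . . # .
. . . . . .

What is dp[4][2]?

15

r\c   0   1   2   3   4   5
  0   1   1   1   1   1   1
  1   1   2   3   4   5   6
  2   1   3   6  10  15  21
  3   1   4  10  20   0  21
  4   1   5  15  35  35  56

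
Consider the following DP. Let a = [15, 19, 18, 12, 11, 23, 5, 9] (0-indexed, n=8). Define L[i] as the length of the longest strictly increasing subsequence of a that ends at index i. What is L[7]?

   i    0    1    2    3    4    5    6    7
a[i]   15   19   18   12   11   23    5    9
L[i]    1    2    2    1    1    3    1    2

2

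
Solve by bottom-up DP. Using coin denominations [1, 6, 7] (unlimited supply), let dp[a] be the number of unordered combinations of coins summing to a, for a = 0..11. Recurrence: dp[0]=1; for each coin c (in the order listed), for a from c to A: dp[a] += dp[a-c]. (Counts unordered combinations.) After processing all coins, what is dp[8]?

3

after  coin     0     1     2     3     4     5     6     7     8     9    10    11
          1     1     1     1     1     1     1     1     1     1     1     1     1
          6     1     1     1     1     1     1     2     2     2     2     2     2
          7     1     1     1     1     1     1     2     3     3     3     3     3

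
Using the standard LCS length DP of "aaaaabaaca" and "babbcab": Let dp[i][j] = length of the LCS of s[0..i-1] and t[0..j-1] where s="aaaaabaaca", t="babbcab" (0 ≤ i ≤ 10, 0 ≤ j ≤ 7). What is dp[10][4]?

   ''  b  a  b  b  c  a  b
''  0  0  0  0  0  0  0  0
 a  0  0  1  1  1  1  1  1
 a  0  0  1  1  1  1  2  2
 a  0  0  1  1  1  1  2  2
 a  0  0  1  1  1  1  2  2
 a  0  0  1  1  1  1  2  2
 b  0  1  1  2  2  2  2  3
 a  0  1  2  2  2  2  3  3
 a  0  1  2  2  2  2  3  3
 c  0  1  2  2  2  3  3  3
 a  0  1  2  2  2  3  4  4

2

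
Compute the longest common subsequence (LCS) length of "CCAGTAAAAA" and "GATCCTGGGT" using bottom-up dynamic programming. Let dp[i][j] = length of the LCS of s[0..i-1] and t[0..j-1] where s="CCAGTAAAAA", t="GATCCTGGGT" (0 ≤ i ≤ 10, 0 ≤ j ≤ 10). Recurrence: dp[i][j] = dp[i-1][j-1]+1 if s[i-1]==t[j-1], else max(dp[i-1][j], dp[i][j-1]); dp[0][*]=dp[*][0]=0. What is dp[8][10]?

   ''  G  A  T  C  C  T  G  G  G  T
''  0  0  0  0  0  0  0  0  0  0  0
 C  0  0  0  0  1  1  1  1  1  1  1
 C  0  0  0  0  1  2  2  2  2  2  2
 A  0  0  1  1  1  2  2  2  2  2  2
 G  0  1  1  1  1  2  2  3  3  3  3
 T  0  1  1  2  2  2  3  3  3  3  4
 A  0  1  2  2  2  2  3  3  3  3  4
 A  0  1  2  2  2  2  3  3  3  3  4
 A  0  1  2  2  2  2  3  3  3  3  4
 A  0  1  2  2  2  2  3  3  3  3  4
 A  0  1  2  2  2  2  3  3  3  3  4

4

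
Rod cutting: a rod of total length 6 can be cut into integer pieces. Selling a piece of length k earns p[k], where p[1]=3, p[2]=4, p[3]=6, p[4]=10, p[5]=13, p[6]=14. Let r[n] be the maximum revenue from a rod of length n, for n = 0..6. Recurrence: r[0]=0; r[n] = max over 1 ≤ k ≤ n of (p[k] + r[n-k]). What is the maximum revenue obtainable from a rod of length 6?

   n    0    1    2    3    4    5    6
r[n]    0    3    6    9   12   15   18

18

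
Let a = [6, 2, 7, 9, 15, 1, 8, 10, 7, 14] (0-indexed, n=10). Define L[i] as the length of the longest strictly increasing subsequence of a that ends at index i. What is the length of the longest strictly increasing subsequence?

   i    0    1    2    3    4    5    6    7    8    9
a[i]    6    2    7    9   15    1    8   10    7   14
L[i]    1    1    2    3    4    1    3    4    2    5

5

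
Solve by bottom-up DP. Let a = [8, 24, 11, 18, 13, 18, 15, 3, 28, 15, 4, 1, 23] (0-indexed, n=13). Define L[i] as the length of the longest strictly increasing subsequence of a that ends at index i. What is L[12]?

5

   i    0    1    2    3    4    5    6    7    8    9   10   11   12
a[i]    8   24   11   18   13   18   15    3   28   15    4    1   23
L[i]    1    2    2    3    3    4    4    1    5    4    2    1    5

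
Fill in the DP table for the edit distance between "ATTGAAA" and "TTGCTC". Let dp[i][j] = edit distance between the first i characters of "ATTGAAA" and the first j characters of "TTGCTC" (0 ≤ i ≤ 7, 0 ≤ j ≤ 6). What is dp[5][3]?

   ''  T  T  G  C  T  C
''  0  1  2  3  4  5  6
 A  1  1  2  3  4  5  6
 T  2  1  1  2  3  4  5
 T  3  2  1  2  3  3  4
 G  4  3  2  1  2  3  4
 A  5  4  3  2  2  3  4
 A  6  5  4  3  3  3  4
 A  7  6  5  4  4  4  4

2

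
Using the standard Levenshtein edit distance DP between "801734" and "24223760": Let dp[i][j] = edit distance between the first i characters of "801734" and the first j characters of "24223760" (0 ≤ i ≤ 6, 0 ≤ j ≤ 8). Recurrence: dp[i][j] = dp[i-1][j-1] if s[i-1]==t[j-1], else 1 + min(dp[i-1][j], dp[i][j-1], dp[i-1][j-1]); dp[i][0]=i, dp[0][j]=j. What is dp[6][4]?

6

   ''  2  4  2  2  3  7  6  0
''  0  1  2  3  4  5  6  7  8
 8  1  1  2  3  4  5  6  7  8
 0  2  2  2  3  4  5  6  7  7
 1  3  3  3  3  4  5  6  7  8
 7  4  4  4  4  4  5  5  6  7
 3  5  5  5  5  5  4  5  6  7
 4  6  6  5  6  6  5  5  6  7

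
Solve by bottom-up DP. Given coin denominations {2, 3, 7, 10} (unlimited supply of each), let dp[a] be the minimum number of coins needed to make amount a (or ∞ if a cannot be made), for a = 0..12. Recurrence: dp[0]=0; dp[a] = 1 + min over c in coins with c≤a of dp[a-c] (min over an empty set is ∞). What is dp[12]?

 a  0  1  2  3  4  5  6  7  8  9 10 11 12
dp  0  -  1  1  2  2  2  1  3  2  1  3  2
(- denotes ∞ / unreachable)

2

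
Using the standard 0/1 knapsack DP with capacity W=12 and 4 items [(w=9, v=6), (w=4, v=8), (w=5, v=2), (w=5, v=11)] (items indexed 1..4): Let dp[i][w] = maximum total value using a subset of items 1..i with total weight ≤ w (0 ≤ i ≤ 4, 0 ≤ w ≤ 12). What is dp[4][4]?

8

i\w   0   1   2   3   4   5   6   7   8   9  10  11  12
  0   0   0   0   0   0   0   0   0   0   0   0   0   0
  1   0   0   0   0   0   0   0   0   0   6   6   6   6
  2   0   0   0   0   8   8   8   8   8   8   8   8   8
  3   0   0   0   0   8   8   8   8   8  10  10  10  10
  4   0   0   0   0   8  11  11  11  11  19  19  19  19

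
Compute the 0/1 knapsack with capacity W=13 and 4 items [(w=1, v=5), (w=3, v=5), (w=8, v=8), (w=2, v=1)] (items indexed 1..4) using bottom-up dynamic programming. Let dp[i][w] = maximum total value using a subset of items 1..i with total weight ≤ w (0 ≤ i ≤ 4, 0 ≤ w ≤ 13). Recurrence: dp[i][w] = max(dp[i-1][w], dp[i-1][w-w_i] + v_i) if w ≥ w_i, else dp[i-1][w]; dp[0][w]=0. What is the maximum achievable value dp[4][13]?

18

i\w   0   1   2   3   4   5   6   7   8   9  10  11  12  13
  0   0   0   0   0   0   0   0   0   0   0   0   0   0   0
  1   0   5   5   5   5   5   5   5   5   5   5   5   5   5
  2   0   5   5   5  10  10  10  10  10  10  10  10  10  10
  3   0   5   5   5  10  10  10  10  10  13  13  13  18  18
  4   0   5   5   6  10  10  11  11  11  13  13  14  18  18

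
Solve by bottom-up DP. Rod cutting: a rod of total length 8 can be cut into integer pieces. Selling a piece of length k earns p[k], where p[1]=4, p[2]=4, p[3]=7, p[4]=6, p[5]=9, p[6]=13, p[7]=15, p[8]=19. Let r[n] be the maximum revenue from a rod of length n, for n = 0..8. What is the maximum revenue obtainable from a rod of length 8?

   n    0    1    2    3    4    5    6    7    8
r[n]    0    4    8   12   16   20   24   28   32

32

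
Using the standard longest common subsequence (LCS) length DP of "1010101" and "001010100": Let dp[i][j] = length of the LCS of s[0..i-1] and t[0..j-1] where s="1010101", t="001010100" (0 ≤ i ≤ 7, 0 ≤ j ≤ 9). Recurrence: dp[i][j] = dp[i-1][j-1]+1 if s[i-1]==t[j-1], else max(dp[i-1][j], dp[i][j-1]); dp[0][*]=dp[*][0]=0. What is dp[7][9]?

6

   ''  0  0  1  0  1  0  1  0  0
''  0  0  0  0  0  0  0  0  0  0
 1  0  0  0  1  1  1  1  1  1  1
 0  0  1  1  1  2  2  2  2  2  2
 1  0  1  1  2  2  3  3  3  3  3
 0  0  1  2  2  3  3  4  4  4  4
 1  0  1  2  3  3  4  4  5  5  5
 0  0  1  2  3  4  4  5  5  6  6
 1  0  1  2  3  4  5  5  6  6  6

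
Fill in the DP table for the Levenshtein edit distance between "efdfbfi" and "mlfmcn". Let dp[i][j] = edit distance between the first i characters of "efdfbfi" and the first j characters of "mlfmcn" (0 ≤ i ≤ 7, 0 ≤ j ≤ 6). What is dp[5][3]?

   ''  m  l  f  m  c  n
''  0  1  2  3  4  5  6
 e  1  1  2  3  4  5  6
 f  2  2  2  2  3  4  5
 d  3  3  3  3  3  4  5
 f  4  4  4  3  4  4  5
 b  5  5  5  4  4  5  5
 f  6  6  6  5  5  5  6
 i  7  7  7  6  6  6  6

4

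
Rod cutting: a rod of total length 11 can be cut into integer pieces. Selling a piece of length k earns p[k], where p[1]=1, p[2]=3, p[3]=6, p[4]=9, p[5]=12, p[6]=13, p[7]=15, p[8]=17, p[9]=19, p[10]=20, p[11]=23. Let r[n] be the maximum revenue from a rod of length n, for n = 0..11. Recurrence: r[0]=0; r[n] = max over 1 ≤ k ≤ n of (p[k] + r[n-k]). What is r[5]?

   n    0    1    2    3    4    5    6    7    8    9   10   11
r[n]    0    1    3    6    9   12   13   15   18   21   24   25

12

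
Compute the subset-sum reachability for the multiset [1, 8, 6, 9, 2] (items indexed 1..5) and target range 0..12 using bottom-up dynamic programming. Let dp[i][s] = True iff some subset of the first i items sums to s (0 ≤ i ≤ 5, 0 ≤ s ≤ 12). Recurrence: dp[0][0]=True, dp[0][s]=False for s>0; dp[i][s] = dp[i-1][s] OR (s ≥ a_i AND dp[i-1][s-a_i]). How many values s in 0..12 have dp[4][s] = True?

i\s   0   1   2   3   4   5   6   7   8   9  10  11  12
  0   T   F   F   F   F   F   F   F   F   F   F   F   F
  1   T   T   F   F   F   F   F   F   F   F   F   F   F
  2   T   T   F   F   F   F   F   F   T   T   F   F   F
  3   T   T   F   F   F   F   T   T   T   T   F   F   F
  4   T   T   F   F   F   F   T   T   T   T   T   F   F
  5   T   T   T   T   F   F   T   T   T   T   T   T   T

7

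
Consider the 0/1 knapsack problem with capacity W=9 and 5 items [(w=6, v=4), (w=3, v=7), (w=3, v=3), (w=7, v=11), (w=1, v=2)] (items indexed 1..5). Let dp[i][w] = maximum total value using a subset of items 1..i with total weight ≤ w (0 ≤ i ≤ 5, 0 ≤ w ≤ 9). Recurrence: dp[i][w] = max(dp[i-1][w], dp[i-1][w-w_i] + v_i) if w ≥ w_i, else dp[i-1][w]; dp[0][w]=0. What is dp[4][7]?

i\w   0   1   2   3   4   5   6   7   8   9
  0   0   0   0   0   0   0   0   0   0   0
  1   0   0   0   0   0   0   4   4   4   4
  2   0   0   0   7   7   7   7   7   7  11
  3   0   0   0   7   7   7  10  10  10  11
  4   0   0   0   7   7   7  10  11  11  11
  5   0   2   2   7   9   9  10  12  13  13

11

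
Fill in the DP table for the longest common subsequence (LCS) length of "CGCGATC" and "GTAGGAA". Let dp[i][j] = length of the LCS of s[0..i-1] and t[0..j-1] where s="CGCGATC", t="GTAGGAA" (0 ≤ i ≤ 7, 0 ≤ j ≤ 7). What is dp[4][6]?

2

   ''  G  T  A  G  G  A  A
''  0  0  0  0  0  0  0  0
 C  0  0  0  0  0  0  0  0
 G  0  1  1  1  1  1  1  1
 C  0  1  1  1  1  1  1  1
 G  0  1  1  1  2  2  2  2
 A  0  1  1  2  2  2  3  3
 T  0  1  2  2  2  2  3  3
 C  0  1  2  2  2  2  3  3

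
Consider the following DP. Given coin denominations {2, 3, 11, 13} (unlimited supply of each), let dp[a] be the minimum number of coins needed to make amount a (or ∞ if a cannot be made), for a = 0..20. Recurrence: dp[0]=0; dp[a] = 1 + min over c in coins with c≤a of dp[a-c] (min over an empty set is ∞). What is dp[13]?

 a  0  1  2  3  4  5  6  7  8  9 10 11 12 13 14 15 16 17 18 19 20
dp  0  -  1  1  2  2  2  3  3  3  4  1  4  1  2  2  2  3  3  3  4
(- denotes ∞ / unreachable)

1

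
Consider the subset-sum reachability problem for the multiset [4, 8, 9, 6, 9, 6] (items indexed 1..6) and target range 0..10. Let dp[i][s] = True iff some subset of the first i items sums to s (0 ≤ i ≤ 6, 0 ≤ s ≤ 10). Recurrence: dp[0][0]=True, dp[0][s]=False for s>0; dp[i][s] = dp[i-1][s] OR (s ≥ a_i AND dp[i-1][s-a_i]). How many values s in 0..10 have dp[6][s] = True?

i\s   0   1   2   3   4   5   6   7   8   9  10
  0   T   F   F   F   F   F   F   F   F   F   F
  1   T   F   F   F   T   F   F   F   F   F   F
  2   T   F   F   F   T   F   F   F   T   F   F
  3   T   F   F   F   T   F   F   F   T   T   F
  4   T   F   F   F   T   F   T   F   T   T   T
  5   T   F   F   F   T   F   T   F   T   T   T
  6   T   F   F   F   T   F   T   F   T   T   T

6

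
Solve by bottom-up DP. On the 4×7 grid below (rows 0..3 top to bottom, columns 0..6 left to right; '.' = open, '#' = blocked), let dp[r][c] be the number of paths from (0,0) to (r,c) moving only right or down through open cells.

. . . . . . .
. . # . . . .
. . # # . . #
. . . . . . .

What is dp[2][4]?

r\c   0   1   2   3   4   5   6
  0   1   1   1   1   1   1   1
  1   1   2   0   1   2   3   4
  2   1   3   0   0   2   5   0
  3   1   4   4   4   6  11  11

2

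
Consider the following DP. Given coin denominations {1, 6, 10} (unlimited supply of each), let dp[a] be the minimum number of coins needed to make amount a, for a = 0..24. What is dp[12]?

2

 a  0  1  2  3  4  5  6  7  8  9 10 11 12 13 14 15 16 17 18 19 20 21 22 23 24
dp  0  1  2  3  4  5  1  2  3  4  1  2  2  3  4  5  2  3  3  4  2  3  3  4  4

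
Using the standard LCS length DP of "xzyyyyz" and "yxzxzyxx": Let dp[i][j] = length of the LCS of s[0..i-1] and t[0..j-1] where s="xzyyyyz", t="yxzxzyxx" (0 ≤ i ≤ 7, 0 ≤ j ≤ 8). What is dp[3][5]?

2

   ''  y  x  z  x  z  y  x  x
''  0  0  0  0  0  0  0  0  0
 x  0  0  1  1  1  1  1  1  1
 z  0  0  1  2  2  2  2  2  2
 y  0  1  1  2  2  2  3  3  3
 y  0  1  1  2  2  2  3  3  3
 y  0  1  1  2  2  2  3  3  3
 y  0  1  1  2  2  2  3  3  3
 z  0  1  1  2  2  3  3  3  3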